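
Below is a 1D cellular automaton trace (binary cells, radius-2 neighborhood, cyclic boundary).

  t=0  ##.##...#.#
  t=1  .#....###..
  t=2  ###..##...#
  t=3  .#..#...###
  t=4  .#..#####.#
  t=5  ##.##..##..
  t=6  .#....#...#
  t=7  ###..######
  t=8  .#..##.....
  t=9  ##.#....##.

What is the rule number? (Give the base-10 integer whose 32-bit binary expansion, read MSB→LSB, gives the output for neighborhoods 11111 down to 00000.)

  #####|.  b31=0 t=4,i=6
  ####.|#  b30=1 t=2,i=1
  ###.#|#  b29=1 t=0,i=1
  ###..|.  b28=0 t=1,i=8
  ##.##|.  b27=0 t=0,i=2
  ##.#.|.  b26=0 t=3,i=0
  ##..#|.  b25=0 t=2,i=3
  ##...|.  b24=0 t=0,i=5
  #.###|.  b23=0 t=0,i=10
  #.##.|.  b22=0 t=0,i=3
  #.#.#|.  b21=0 t=4,i=10
  #.#..|#  b20=1 t=3,i=1
  #..##|#  b19=1 t=2,i=4
  #..#.|.  b18=0 t=3,i=3
  #...#|#  b17=1 t=0,i=6
  #....|.  b16=0 t=1,i=3
  .####|.  b15=0 t=2,i=0
  .###.|.  b14=0 t=0,i=0
  .##.#|#  b13=1 t=5,i=1
  .##..|.  b12=0 t=0,i=4
  .#.##|.  b11=0 t=0,i=9
  .#.#.|#  b10=1 t=4,i=0
  .#..#|.  b9=0 t=3,i=2
  .#...|#  b8=1 t=1,i=2
  ..###|#  b7=1 t=1,i=6
  ..##.|.  b6=0 t=2,i=5
  ..#.#|#  b5=1 t=0,i=8
  ..#..|#  b4=1 t=1,i=1
  ...##|#  b3=1 t=1,i=5
  ...#.|#  b2=1 t=0,i=7
  ....#|.  b1=0 t=1,i=4
  .....|#  b0=1 t=8,i=8
  bits 01100000000110100010010110111101 = 1612326333

1612326333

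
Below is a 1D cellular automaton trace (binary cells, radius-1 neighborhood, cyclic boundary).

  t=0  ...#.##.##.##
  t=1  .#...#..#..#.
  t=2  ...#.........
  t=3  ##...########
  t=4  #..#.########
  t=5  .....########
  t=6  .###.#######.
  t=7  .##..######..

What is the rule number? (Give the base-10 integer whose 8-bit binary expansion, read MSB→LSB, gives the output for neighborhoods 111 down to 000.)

  nb ###: next=#  (t=3,i=0, bit7=1)
  nb ##.: next=.  (t=0,i=6, bit6=0)
  nb #.#: next=.  (t=0,i=4, bit5=0)
  nb #..: next=.  (t=0,i=0, bit4=0)
  nb .##: next=#  (t=0,i=5, bit3=1)
  nb .#.: next=.  (t=0,i=3, bit2=0)
  nb ..#: next=.  (t=0,i=2, bit1=0)
  nb ...: next=#  (t=0,i=1, bit0=1)
  bits 10001001 = 137

137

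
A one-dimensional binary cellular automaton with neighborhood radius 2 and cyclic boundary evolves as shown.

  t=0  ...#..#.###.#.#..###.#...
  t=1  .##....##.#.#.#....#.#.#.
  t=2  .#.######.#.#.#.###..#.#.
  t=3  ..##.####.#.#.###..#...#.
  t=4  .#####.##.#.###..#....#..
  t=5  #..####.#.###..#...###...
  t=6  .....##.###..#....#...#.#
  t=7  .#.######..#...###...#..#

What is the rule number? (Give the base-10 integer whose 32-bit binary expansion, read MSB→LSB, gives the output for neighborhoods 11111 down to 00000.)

  ##### -> #   bit 31 = 1  t=2,i=5
  ####. -> #   bit 30 = 1  t=2,i=7
  ###.# -> #   bit 29 = 1  t=0,i=10
  ###.. -> .   bit 28 = 0  t=2,i=18
  ##.## -> #   bit 27 = 1  t=3,i=4
  ##.#. -> .   bit 26 = 0  t=0,i=11
  ##..# -> #   bit 25 = 1  t=2,i=19
  ##... -> #   bit 24 = 1  t=1,i=3
  #.### -> #   bit 23 = 1  t=0,i=8
  #.##. -> .   bit 22 = 0  t=4,i=7
  #.#.# -> #   bit 21 = 1  t=0,i=12
  #.#.. -> #   bit 20 = 1  t=0,i=14
  #..## -> .   bit 19 = 0  t=0,i=16
  #..#. -> .   bit 18 = 0  t=0,i=5
  #...# -> .   bit 17 = 0  t=3,i=0
  #.... -> #   bit 16 = 1  t=0,i=23
  .#### -> .   bit 15 = 0  t=2,i=4
  .###. -> .   bit 14 = 0  t=0,i=9
  .##.# -> #   bit 13 = 1  t=1,i=8
  .##.. -> .   bit 12 = 0  t=1,i=2
  .#.## -> #   bit 11 = 1  t=0,i=7
  .#.#. -> .   bit 10 = 0  t=0,i=13
  .#..# -> .   bit 9 = 0  t=0,i=4
  .#... -> .   bit 8 = 0  t=0,i=22
  ..### -> .   bit 7 = 0  t=0,i=17
  ..##. -> #   bit 6 = 1  t=1,i=1
  ..#.# -> .   bit 5 = 0  t=0,i=6
  ..#.. -> .   bit 4 = 0  t=0,i=3
  ...## -> #   bit 3 = 1  t=1,i=6
  ...#. -> #   bit 2 = 1  t=0,i=2
  ....# -> #   bit 1 = 1  t=0,i=1
  ..... -> .   bit 0 = 0  t=0,i=0
  bits 11101011101100010010100001001110 = 3954255950

3954255950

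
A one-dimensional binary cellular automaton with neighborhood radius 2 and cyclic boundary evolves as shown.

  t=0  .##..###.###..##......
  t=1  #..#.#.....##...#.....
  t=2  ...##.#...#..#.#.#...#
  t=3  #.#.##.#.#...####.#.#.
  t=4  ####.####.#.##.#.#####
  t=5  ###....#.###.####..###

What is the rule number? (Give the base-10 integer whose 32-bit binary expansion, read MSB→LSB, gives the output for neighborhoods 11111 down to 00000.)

  #####|#  b31=1 t=4,i=0
  ####.|#  b30=1 t=3,i=15
  ###.#|.  b29=0 t=0,i=7
  ###..|#  b28=1 t=0,i=11
  ##.##|.  b27=0 t=0,i=8
  ##.#.|#  b26=1 t=2,i=5
  ##..#|#  b25=1 t=0,i=3
  ##...|#  b24=1 t=0,i=16
  #.###|.  b23=0 t=0,i=9
  #.##.|.  b22=0 t=3,i=4
  #.#.#|#  b21=1 t=2,i=15
  #.#..|.  b20=0 t=1,i=5
  #..##|.  b19=0 t=0,i=4
  #..#.|.  b18=0 t=1,i=2
  #...#|.  b17=0 t=1,i=14
  #....|.  b16=0 t=0,i=17
  .####|.  b15=0 t=3,i=14
  .###.|.  b14=0 t=0,i=6
  .##.#|#  b13=1 t=2,i=4
  .##..|.  b12=0 t=0,i=2
  .#.##|#  b11=1 t=3,i=3
  .#.#.|#  b10=1 t=1,i=4
  .#..#|.  b9=0 t=1,i=1
  .#...|#  b8=1 t=1,i=6
  ..###|#  b7=1 t=0,i=5
  ..##.|.  b6=0 t=0,i=1
  ..#.#|#  b5=1 t=1,i=3
  ..#..|.  b4=0 t=1,i=0
  ...##|#  b3=1 t=0,i=0
  ...#.|#  b2=1 t=1,i=15
  ....#|.  b1=0 t=0,i=21
  .....|.  b0=0 t=0,i=18
  bits 11010111001000000010110110101100 = 3609210284

3609210284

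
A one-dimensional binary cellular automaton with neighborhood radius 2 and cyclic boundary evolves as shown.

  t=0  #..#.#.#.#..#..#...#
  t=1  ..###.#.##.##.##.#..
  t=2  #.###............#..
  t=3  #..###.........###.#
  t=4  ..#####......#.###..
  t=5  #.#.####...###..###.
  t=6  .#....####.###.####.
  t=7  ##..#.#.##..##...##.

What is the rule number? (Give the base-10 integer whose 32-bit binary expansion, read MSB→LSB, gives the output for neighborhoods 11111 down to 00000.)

4045292726

  [31] ##### => #  t=4,i=4
  [30] ####. => #  t=4,i=5
  [29] ###.# => #  t=1,i=4
  [28] ###.. => #  t=2,i=4
  [27] ##.## => .  t=1,i=10
  [26] ##.#. => .  t=1,i=5
  [25] ##..# => .  t=0,i=1
  [24] ##... => #  t=2,i=5
  [23] #.### => .  t=2,i=2
  [22] #.##. => .  t=1,i=8
  [21] #.#.# => .  t=0,i=5
  [20] #.#.. => #  t=0,i=9
  [19] #..## => #  t=3,i=2
  [18] #..#. => #  t=0,i=2
  [17] #...# => #  t=0,i=17
  [16] #.... => .  t=1,i=19
  [15] .#### => .  t=4,i=3
  [14] .###. => #  t=1,i=3
  [13] .##.# => .  t=1,i=9
  [12] .##.. => .  t=0,i=0
  [11] .#.## => .  t=1,i=7
  [10] .#.#. => #  t=0,i=4
  [9] .#..# => .  t=0,i=10
  [8] .#... => .  t=0,i=16
  [7] ..### => #  t=1,i=2
  [6] ..##. => .  t=0,i=19
  [5] ..#.# => #  t=0,i=3
  [4] ..#.. => #  t=0,i=12
  [3] ...## => .  t=0,i=18
  [2] ...#. => #  t=2,i=16
  [1] ....# => #  t=1,i=0
  [0] ..... => .  t=2,i=7
  bits 11110001000111100100010010110110 = 4045292726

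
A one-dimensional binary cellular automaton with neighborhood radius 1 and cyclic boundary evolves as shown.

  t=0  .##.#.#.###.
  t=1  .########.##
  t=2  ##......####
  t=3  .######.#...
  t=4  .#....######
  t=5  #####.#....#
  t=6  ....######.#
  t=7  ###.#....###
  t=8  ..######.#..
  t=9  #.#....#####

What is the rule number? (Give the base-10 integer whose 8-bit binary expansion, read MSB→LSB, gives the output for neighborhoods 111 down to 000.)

125

  [7] ### => .  t=0,i=9
  [6] ##. => #  t=0,i=2
  [5] #.# => #  t=0,i=3
  [4] #.. => #  t=0,i=11
  [3] .## => #  t=0,i=1
  [2] .#. => #  t=0,i=4
  [1] ..# => .  t=0,i=0
  [0] ... => #  t=2,i=3
  bits 01111101 = 125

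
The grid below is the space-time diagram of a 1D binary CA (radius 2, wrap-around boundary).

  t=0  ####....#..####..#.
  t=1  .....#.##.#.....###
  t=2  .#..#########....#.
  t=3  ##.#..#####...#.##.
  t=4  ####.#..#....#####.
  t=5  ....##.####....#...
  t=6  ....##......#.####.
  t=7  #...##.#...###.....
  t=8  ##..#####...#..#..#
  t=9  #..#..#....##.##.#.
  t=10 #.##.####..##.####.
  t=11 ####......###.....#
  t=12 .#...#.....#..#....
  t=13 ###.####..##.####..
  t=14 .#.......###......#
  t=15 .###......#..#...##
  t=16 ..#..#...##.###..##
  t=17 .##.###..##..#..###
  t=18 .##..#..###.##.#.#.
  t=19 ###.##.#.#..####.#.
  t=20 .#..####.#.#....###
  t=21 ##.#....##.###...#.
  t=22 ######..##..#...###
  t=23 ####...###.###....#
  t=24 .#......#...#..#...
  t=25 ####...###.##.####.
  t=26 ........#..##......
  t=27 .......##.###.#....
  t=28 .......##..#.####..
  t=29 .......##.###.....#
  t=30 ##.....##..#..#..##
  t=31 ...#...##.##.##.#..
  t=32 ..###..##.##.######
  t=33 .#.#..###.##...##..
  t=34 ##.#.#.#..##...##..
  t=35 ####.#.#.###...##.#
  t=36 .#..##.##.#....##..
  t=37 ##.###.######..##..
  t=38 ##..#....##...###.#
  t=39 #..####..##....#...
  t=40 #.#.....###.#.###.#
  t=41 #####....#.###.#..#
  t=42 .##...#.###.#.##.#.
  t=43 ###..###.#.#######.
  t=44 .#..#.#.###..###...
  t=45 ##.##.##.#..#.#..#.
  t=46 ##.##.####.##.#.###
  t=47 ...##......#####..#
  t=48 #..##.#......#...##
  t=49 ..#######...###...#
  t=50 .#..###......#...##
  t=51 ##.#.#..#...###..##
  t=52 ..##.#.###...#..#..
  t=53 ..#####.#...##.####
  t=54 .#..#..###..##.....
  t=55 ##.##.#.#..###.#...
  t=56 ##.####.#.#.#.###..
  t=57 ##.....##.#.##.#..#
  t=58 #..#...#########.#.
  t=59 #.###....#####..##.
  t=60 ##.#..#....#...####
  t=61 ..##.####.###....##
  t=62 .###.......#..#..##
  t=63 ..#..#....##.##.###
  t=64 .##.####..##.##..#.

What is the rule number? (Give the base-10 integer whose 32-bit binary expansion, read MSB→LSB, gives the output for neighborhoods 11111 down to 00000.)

2222815604

  #####|#  b31=1 t=2,i=6
  ####.|.  b30=0 t=0,i=2
  ###.#|.  b29=0 t=4,i=3
  ###..|.  b28=0 t=0,i=3
  ##.##|.  b27=0 t=3,i=18
  ##.#.|#  b26=1 t=1,i=9
  ##..#|.  b25=0 t=0,i=15
  ##...|.  b24=0 t=0,i=4
  #.###|.  b23=0 t=0,i=0
  #.##.|#  b22=1 t=1,i=7
  #.#.#|#  b21=1 t=9,i=17
  #.#..|#  b20=1 t=1,i=10
  #..##|#  b19=1 t=0,i=10
  #..#.|#  b18=1 t=0,i=16
  #...#|.  b17=0 t=3,i=12
  #....|#  b16=1 t=0,i=5
  .####|.  b15=0 t=0,i=1
  .###.|#  b14=1 t=1,i=17
  .##.#|#  b13=1 t=1,i=8
  .##..|#  b12=1 t=6,i=5
  .#.##|#  b11=1 t=0,i=18
  .#.#.|.  b10=0 t=9,i=18
  .#..#|.  b9=0 t=0,i=9
  .#...|#  b8=1 t=1,i=11
  ..###|.  b7=0 t=0,i=11
  ..##.|#  b6=1 t=5,i=4
  ..#.#|#  b5=1 t=0,i=17
  ..#..|#  b4=1 t=0,i=8
  ...##|.  b3=0 t=1,i=15
  ...#.|#  b2=1 t=0,i=7
  ....#|.  b1=0 t=0,i=6
  .....|.  b0=0 t=1,i=2
  bits 10000100011111010111100101110100 = 2222815604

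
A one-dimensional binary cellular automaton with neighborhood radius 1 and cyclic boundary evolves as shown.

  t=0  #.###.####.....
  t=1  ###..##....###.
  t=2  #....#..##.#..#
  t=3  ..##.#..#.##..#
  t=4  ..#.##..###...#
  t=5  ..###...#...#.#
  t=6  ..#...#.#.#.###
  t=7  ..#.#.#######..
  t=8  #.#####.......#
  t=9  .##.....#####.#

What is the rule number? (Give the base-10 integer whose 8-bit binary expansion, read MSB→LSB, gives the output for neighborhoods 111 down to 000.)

45

  [7] ### => .  t=0,i=3
  [6] ##. => .  t=0,i=4
  [5] #.# => #  t=0,i=1
  [4] #.. => .  t=0,i=10
  [3] .## => #  t=0,i=2
  [2] .#. => #  t=0,i=0
  [1] ..# => .  t=0,i=14
  [0] ... => #  t=0,i=11
  bits 00101101 = 45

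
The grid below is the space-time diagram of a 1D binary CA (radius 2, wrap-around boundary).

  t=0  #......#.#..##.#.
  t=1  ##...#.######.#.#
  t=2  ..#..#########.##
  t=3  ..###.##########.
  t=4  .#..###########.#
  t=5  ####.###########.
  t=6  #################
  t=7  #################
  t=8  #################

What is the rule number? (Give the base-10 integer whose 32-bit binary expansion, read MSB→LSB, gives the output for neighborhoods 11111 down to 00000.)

  [31] ##### => #  t=1,i=9
  [30] ####. => #  t=1,i=11
  [29] ###.# => #  t=1,i=12
  [28] ###.. => .  t=1,i=1
  [27] ##.## => #  t=2,i=14
  [26] ##.#. => #  t=0,i=14
  [25] ##..# => .  t=2,i=0
  [24] ##... => #  t=1,i=2
  [23] #.### => #  t=1,i=7
  [22] #.##. => #  t=2,i=15
  [21] #.#.# => .  t=0,i=15
  [20] #.#.. => #  t=0,i=0
  [19] #..## => #  t=0,i=11
  [18] #..#. => .  t=2,i=1
  [17] #...# => .  t=1,i=3
  [16] #.... => .  t=0,i=2
  [15] .#### => #  t=1,i=8
  [14] .###. => .  t=1,i=0
  [13] .##.# => .  t=0,i=13
  [12] .##.. => .  t=2,i=16
  [11] .#.## => #  t=1,i=6
  [10] .#.#. => #  t=0,i=8
  [9] .#..# => #  t=0,i=10
  [8] .#... => #  t=0,i=1
  [7] ..### => .  t=2,i=5
  [6] ..##. => #  t=0,i=12
  [5] ..#.# => #  t=0,i=7
  [4] ..#.. => #  t=2,i=2
  [3] ...## => #  t=3,i=1
  [2] ...#. => .  t=0,i=6
  [1] ....# => #  t=0,i=5
  [0] ..... => .  t=0,i=3
  bits 11101101110110001000111101111010 = 3990392698

3990392698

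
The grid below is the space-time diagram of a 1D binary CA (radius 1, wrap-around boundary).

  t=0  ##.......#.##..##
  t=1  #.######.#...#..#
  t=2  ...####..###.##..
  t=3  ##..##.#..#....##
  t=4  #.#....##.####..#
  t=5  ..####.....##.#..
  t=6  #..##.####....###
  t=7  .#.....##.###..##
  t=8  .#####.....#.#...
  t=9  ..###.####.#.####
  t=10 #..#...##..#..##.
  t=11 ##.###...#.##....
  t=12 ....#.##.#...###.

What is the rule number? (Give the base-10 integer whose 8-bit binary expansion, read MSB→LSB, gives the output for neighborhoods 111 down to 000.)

  ###|#  b7=1 t=0,i=0
  ##.|.  b6=0 t=0,i=1
  #.#|.  b5=0 t=0,i=10
  #..|#  b4=1 t=0,i=2
  .##|.  b3=0 t=0,i=11
  .#.|#  b2=1 t=0,i=9
  ..#|.  b1=0 t=0,i=8
  ...|#  b0=1 t=0,i=3
  bits 10010101 = 149

149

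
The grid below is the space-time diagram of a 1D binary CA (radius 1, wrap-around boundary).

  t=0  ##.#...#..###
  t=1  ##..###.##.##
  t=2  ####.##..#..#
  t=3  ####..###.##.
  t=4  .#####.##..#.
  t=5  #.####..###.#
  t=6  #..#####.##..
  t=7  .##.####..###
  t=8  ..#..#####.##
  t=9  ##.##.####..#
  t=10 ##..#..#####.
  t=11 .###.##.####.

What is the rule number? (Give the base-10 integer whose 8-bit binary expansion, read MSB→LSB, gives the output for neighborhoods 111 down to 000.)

  nb ###: next=#  (t=0,i=0, bit7=1)
  nb ##.: next=#  (t=0,i=1, bit6=1)
  nb #.#: next=.  (t=0,i=2, bit5=0)
  nb #..: next=#  (t=0,i=4, bit4=1)
  nb .##: next=.  (t=0,i=10, bit3=0)
  nb .#.: next=.  (t=0,i=3, bit2=0)
  nb ..#: next=#  (t=0,i=6, bit1=1)
  nb ...: next=#  (t=0,i=5, bit0=1)
  bits 11010011 = 211

211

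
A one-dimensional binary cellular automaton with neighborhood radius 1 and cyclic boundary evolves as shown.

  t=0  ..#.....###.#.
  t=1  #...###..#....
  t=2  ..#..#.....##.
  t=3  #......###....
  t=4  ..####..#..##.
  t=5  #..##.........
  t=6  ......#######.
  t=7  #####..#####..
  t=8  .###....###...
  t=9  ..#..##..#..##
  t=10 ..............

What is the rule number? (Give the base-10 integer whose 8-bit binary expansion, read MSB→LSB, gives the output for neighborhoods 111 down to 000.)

  ###|#  b7=1 t=0,i=9
  ##.|.  b6=0 t=0,i=10
  #.#|.  b5=0 t=0,i=11
  #..|.  b4=0 t=0,i=3
  .##|.  b3=0 t=0,i=8
  .#.|.  b2=0 t=0,i=2
  ..#|.  b1=0 t=0,i=1
  ...|#  b0=1 t=0,i=0
  bits 10000001 = 129

129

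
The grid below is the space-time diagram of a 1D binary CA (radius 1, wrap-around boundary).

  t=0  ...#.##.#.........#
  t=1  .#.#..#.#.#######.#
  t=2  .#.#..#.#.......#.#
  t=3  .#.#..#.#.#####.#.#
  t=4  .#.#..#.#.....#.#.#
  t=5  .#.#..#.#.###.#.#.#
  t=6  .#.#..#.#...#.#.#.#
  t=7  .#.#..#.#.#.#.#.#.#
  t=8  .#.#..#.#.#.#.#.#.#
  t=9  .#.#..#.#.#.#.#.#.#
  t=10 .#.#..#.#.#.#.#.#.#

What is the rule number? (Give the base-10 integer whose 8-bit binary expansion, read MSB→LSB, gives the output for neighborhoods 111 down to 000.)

  ###|.  b7=0 t=1,i=11
  ##.|#  b6=1 t=0,i=6
  #.#|.  b5=0 t=0,i=4
  #..|.  b4=0 t=0,i=0
  .##|.  b3=0 t=0,i=5
  .#.|#  b2=1 t=0,i=3
  ..#|.  b1=0 t=0,i=2
  ...|#  b0=1 t=0,i=1
  bits 01000101 = 69

69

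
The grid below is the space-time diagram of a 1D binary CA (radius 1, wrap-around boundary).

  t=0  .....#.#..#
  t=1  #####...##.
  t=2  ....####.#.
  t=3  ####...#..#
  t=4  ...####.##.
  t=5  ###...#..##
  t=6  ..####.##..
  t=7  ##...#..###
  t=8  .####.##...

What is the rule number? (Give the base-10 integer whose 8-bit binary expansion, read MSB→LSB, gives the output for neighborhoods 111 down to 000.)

  ###|.  b7=0 t=1,i=1
  ##.|#  b6=1 t=1,i=4
  #.#|.  b5=0 t=0,i=6
  #..|#  b4=1 t=0,i=0
  .##|.  b3=0 t=1,i=0
  .#.|.  b2=0 t=0,i=5
  ..#|#  b1=1 t=0,i=4
  ...|#  b0=1 t=0,i=1
  bits 01010011 = 83

83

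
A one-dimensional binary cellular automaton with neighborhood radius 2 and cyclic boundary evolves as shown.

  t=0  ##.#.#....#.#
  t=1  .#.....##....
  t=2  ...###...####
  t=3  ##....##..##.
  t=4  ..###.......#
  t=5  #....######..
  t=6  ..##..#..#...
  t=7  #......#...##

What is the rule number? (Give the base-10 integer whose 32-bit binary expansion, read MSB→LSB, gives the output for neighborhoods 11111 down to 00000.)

1761837571

  #####|.  b31=0 t=5,i=7
  ####.|#  b30=1 t=2,i=11
  ###.#|#  b29=1 t=0,i=1
  ###..|.  b28=0 t=2,i=5
  ##.##|#  b27=1 t=3,i=12
  ##.#.|.  b26=0 t=0,i=2
  ##..#|.  b25=0 t=3,i=8
  ##...|#  b24=1 t=1,i=9
  #.###|.  b23=0 t=0,i=12
  #.##.|.  b22=0 t=3,i=0
  #.#.#|.  b21=0 t=0,i=3
  #.#..|.  b20=0 t=0,i=5
  #..##|.  b19=0 t=3,i=9
  #..#.|.  b18=0 t=5,i=12
  #...#|#  b17=1 t=2,i=1
  #....|#  b16=1 t=0,i=7
  .####|#  b15=1 t=2,i=10
  .###.|.  b14=0 t=0,i=0
  .##.#|.  b13=0 t=3,i=11
  .##..|.  b12=0 t=1,i=8
  .#.##|.  b11=0 t=0,i=11
  .#.#.|.  b10=0 t=0,i=4
  .#..#|#  b9=1 t=4,i=0
  .#...|.  b8=0 t=0,i=6
  ..###|.  b7=0 t=2,i=3
  ..##.|.  b6=0 t=1,i=7
  ..#.#|.  b5=0 t=0,i=10
  ..#..|.  b4=0 t=1,i=1
  ...##|.  b3=0 t=1,i=6
  ...#.|.  b2=0 t=0,i=9
  ....#|#  b1=1 t=0,i=8
  .....|#  b0=1 t=1,i=4
  bits 01101001000000111000001000000011 = 1761837571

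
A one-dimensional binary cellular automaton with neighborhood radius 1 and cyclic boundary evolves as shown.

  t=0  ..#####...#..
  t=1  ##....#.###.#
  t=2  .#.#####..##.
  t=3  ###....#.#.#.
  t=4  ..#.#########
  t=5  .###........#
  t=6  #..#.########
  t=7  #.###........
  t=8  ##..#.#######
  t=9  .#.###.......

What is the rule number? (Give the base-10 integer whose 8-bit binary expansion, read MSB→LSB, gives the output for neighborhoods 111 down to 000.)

103

  ### -> .   bit 7 = 0  t=0,i=3
  ##. -> #   bit 6 = 1  t=0,i=6
  #.# -> #   bit 5 = 1  t=1,i=7
  #.. -> .   bit 4 = 0  t=0,i=7
  .## -> .   bit 3 = 0  t=0,i=2
  .#. -> #   bit 2 = 1  t=0,i=10
  ..# -> #   bit 1 = 1  t=0,i=1
  ... -> #   bit 0 = 1  t=0,i=0
  bits 01100111 = 103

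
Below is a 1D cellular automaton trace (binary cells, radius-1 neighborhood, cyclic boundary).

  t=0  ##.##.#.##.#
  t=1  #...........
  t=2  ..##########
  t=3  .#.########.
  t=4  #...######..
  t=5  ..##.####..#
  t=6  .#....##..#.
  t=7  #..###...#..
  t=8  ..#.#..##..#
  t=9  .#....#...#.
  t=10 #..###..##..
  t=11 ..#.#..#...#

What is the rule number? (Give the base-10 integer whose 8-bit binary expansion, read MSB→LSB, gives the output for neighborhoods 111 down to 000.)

131

  nb ###: next=#  (t=0,i=0, bit7=1)
  nb ##.: next=.  (t=0,i=1, bit6=0)
  nb #.#: next=.  (t=0,i=2, bit5=0)
  nb #..: next=.  (t=1,i=1, bit4=0)
  nb .##: next=.  (t=0,i=3, bit3=0)
  nb .#.: next=.  (t=0,i=6, bit2=0)
  nb ..#: next=#  (t=1,i=11, bit1=1)
  nb ...: next=#  (t=1,i=2, bit0=1)
  bits 10000011 = 131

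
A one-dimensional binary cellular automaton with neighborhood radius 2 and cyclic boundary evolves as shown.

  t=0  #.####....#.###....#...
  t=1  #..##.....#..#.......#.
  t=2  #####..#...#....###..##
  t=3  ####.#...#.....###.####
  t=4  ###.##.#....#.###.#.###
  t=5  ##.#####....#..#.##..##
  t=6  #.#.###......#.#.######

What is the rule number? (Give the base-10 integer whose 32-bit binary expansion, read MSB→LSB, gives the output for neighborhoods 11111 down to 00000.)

3464165097

  ##### -> #   bit 31 = 1  t=2,i=0
  ####. -> #   bit 30 = 1  t=0,i=4
  ###.# -> .   bit 29 = 0  t=3,i=3
  ###.. -> .   bit 28 = 0  t=0,i=5
  ##.## -> #   bit 27 = 1  t=3,i=18
  ##.#. -> #   bit 26 = 1  t=3,i=4
  ##..# -> #   bit 25 = 1  t=2,i=5
  ##... -> .   bit 24 = 0  t=0,i=6
  #.### -> .   bit 23 = 0  t=0,i=2
  #.##. -> #   bit 22 = 1  t=4,i=4
  #.#.# -> #   bit 21 = 1  t=4,i=18
  #.#.. -> #   bit 20 = 1  t=1,i=0
  #..## -> #   bit 19 = 1  t=1,i=2
  #..#. -> .   bit 18 = 0  t=1,i=12
  #...# -> #   bit 17 = 1  t=0,i=21
  #.... -> .   bit 16 = 0  t=0,i=7
  .#### -> #   bit 15 = 1  t=0,i=3
  .###. -> #   bit 14 = 1  t=0,i=13
  .##.# -> #   bit 13 = 1  t=4,i=5
  .##.. -> #   bit 12 = 1  t=1,i=4
  .#.## -> .   bit 11 = 0  t=0,i=1
  .#.#. -> #   bit 10 = 1  t=1,i=22
  .#..# -> #   bit 9 = 1  t=1,i=1
  .#... -> .   bit 8 = 0  t=0,i=20
  ..### -> #   bit 7 = 1  t=2,i=16
  ..##. -> #   bit 6 = 1  t=1,i=3
  ..#.# -> #   bit 5 = 1  t=0,i=0
  ..#.. -> .   bit 4 = 0  t=0,i=19
  ...## -> #   bit 3 = 1  t=2,i=15
  ...#. -> .   bit 2 = 0  t=0,i=9
  ....# -> .   bit 1 = 0  t=0,i=8
  ..... -> #   bit 0 = 1  t=1,i=7
  bits 11001110011110101111011011101001 = 3464165097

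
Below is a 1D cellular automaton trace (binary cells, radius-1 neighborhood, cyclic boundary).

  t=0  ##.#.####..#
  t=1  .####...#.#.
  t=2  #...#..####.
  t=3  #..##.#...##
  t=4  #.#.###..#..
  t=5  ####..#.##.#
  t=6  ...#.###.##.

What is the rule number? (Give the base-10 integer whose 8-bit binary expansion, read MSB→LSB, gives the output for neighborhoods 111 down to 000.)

102

  ### -> .   bit 7 = 0  t=0,i=0
  ##. -> #   bit 6 = 1  t=0,i=1
  #.# -> #   bit 5 = 1  t=0,i=2
  #.. -> .   bit 4 = 0  t=0,i=9
  .## -> .   bit 3 = 0  t=0,i=5
  .#. -> #   bit 2 = 1  t=0,i=3
  ..# -> #   bit 1 = 1  t=0,i=10
  ... -> .   bit 0 = 0  t=1,i=6
  bits 01100110 = 102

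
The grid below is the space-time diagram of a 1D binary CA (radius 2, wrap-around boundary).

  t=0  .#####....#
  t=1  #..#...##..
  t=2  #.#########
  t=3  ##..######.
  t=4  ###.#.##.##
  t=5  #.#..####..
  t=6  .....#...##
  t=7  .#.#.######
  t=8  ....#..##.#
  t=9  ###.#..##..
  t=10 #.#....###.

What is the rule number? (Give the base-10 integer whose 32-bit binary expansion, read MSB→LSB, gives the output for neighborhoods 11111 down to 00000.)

  nb #####: next=#  (t=0,i=3, bit31=1)
  nb ####.: next=.  (t=0,i=4, bit30=0)
  nb ###.#: next=#  (t=2,i=0, bit29=1)
  nb ###..: next=.  (t=0,i=5, bit28=0)
  nb ##.##: next=#  (t=2,i=1, bit27=1)
  nb ##.#.: next=.  (t=4,i=3, bit26=0)
  nb ##..#: next=#  (t=1,i=9, bit25=1)
  nb ##...: next=.  (t=0,i=6, bit24=0)
  nb #.###: next=.  (t=0,i=1, bit23=0)
  nb #.##.: next=#  (t=3,i=0, bit22=1)
  nb #.#.#: next=.  (t=4,i=4, bit21=0)
  nb #.#..: next=.  (t=5,i=2, bit20=0)
  nb #..##: next=.  (t=3,i=3, bit19=0)
  nb #..#.: next=#  (t=1,i=2, bit18=1)
  nb #...#: next=#  (t=1,i=5, bit17=1)
  nb #....: next=#  (t=0,i=7, bit16=1)
  nb .####: next=.  (t=0,i=2, bit15=0)
  nb .###.: next=.  (t=9,i=1, bit14=0)
  nb .##.#: next=#  (t=4,i=7, bit13=1)
  nb .##..: next=#  (t=1,i=8, bit12=1)
  nb .#.##: next=#  (t=0,i=0, bit11=1)
  nb .#.#.: next=.  (t=5,i=1, bit10=0)
  nb .#..#: next=.  (t=1,i=1, bit9=0)
  nb .#...: next=#  (t=1,i=4, bit8=1)
  nb ..###: next=#  (t=3,i=4, bit7=1)
  nb ..##.: next=#  (t=1,i=7, bit6=1)
  nb ..#.#: next=.  (t=0,i=10, bit5=0)
  nb ..#..: next=#  (t=1,i=0, bit4=1)
  nb ...##: next=#  (t=1,i=6, bit3=1)
  nb ...#.: next=.  (t=0,i=9, bit2=0)
  nb ....#: next=#  (t=0,i=8, bit1=1)
  nb .....: next=.  (t=6,i=2, bit0=0)
  bits 10101010010001110011100111011010 = 2856794586

2856794586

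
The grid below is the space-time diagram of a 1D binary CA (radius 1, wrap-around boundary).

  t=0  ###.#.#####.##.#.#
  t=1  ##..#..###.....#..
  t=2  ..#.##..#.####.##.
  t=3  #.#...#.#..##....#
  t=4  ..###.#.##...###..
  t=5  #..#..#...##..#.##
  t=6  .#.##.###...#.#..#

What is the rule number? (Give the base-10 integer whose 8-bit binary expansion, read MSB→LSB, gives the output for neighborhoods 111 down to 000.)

  [7] ### => #  t=0,i=0
  [6] ##. => .  t=0,i=2
  [5] #.# => .  t=0,i=3
  [4] #.. => #  t=1,i=2
  [3] .## => .  t=0,i=6
  [2] .#. => #  t=0,i=4
  [1] ..# => .  t=1,i=3
  [0] ... => #  t=1,i=11
  bits 10010101 = 149

149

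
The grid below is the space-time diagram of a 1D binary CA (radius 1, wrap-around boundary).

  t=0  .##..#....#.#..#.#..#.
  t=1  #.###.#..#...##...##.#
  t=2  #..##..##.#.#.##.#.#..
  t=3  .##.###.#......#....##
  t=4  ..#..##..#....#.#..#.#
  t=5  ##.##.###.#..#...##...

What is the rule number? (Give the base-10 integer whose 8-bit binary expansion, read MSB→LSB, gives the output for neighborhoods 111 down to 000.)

210

  [7] ### => #  t=1,i=3
  [6] ##. => #  t=0,i=2
  [5] #.# => .  t=0,i=11
  [4] #.. => #  t=0,i=3
  [3] .## => .  t=0,i=1
  [2] .#. => .  t=0,i=5
  [1] ..# => #  t=0,i=0
  [0] ... => .  t=0,i=7
  bits 11010010 = 210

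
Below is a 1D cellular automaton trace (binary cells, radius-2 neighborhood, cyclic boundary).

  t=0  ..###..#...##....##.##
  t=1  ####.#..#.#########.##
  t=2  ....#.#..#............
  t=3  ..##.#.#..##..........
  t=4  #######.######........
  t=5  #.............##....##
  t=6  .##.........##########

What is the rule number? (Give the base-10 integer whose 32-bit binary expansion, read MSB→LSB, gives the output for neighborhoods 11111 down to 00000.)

  [31] ##### => .  t=1,i=0
  [30] ####. => .  t=1,i=2
  [29] ###.# => .  t=1,i=3
  [28] ###.. => .  t=0,i=4
  [27] ##.## => .  t=0,i=19
  [26] ##.#. => #  t=1,i=4
  [25] ##..# => #  t=0,i=0
  [24] ##... => #  t=0,i=13
  [23] #.### => .  t=1,i=10
  [22] #.##. => #  t=0,i=20
  [21] #.#.# => #  t=3,i=5
  [20] #.#.. => .  t=1,i=5
  [19] #..## => #  t=0,i=1
  [18] #..#. => .  t=0,i=6
  [17] #...# => .  t=0,i=9
  [16] #.... => #  t=0,i=14
  [15] .#### => .  t=1,i=11
  [14] .###. => #  t=0,i=3
  [13] .##.# => #  t=0,i=18
  [12] .##.. => #  t=0,i=12
  [11] .#.## => #  t=1,i=9
  [10] .#.#. => #  t=2,i=5
  [9] .#..# => #  t=1,i=6
  [8] .#... => #  t=0,i=8
  [7] ..### => #  t=0,i=2
  [6] ..##. => #  t=0,i=11
  [5] ..#.# => .  t=1,i=8
  [4] ..#.. => .  t=0,i=7
  [3] ...## => #  t=0,i=10
  [2] ...#. => #  t=2,i=3
  [1] ....# => #  t=0,i=15
  [0] ..... => .  t=2,i=0
  bits 00000111011010010111111111001110 = 124354510

124354510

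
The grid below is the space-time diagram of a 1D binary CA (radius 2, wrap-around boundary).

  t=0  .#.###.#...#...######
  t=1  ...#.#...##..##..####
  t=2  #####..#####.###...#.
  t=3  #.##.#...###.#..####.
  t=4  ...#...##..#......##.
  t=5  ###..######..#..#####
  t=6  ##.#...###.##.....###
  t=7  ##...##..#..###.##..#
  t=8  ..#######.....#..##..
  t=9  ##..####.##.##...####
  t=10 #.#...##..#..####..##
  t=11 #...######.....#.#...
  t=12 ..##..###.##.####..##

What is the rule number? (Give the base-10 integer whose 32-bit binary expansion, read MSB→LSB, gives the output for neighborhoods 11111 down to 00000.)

3817288814

  [31] ##### => #  t=0,i=17
  [30] ####. => #  t=0,i=19
  [29] ###.# => #  t=0,i=5
  [28] ###.. => .  t=1,i=20
  [27] ##.## => .  t=2,i=12
  [26] ##.#. => .  t=0,i=0
  [25] ##..# => #  t=1,i=11
  [24] ##... => #  t=1,i=0
  [23] #.### => #  t=0,i=3
  [22] #.##. => .  t=3,i=2
  [21] #.#.# => .  t=0,i=1
  [20] #.#.. => .  t=0,i=7
  [19] #..## => .  t=1,i=12
  [18] #..#. => #  t=4,i=10
  [17] #...# => #  t=0,i=9
  [16] #.... => #  t=4,i=0
  [15] .#### => .  t=0,i=16
  [14] .###. => .  t=0,i=4
  [13] .##.# => #  t=3,i=3
  [12] .##.. => #  t=1,i=10
  [11] .#.## => .  t=0,i=2
  [10] .#.#. => #  t=1,i=4
  [9] .#..# => .  t=3,i=14
  [8] .#... => .  t=0,i=8
  [7] ..### => .  t=0,i=15
  [6] ..##. => #  t=1,i=9
  [5] ..#.# => #  t=1,i=3
  [4] ..#.. => .  t=0,i=11
  [3] ...## => #  t=0,i=14
  [2] ...#. => #  t=0,i=10
  [1] ....# => #  t=4,i=1
  [0] ..... => .  t=4,i=14
  bits 11100011100001110011010001101110 = 3817288814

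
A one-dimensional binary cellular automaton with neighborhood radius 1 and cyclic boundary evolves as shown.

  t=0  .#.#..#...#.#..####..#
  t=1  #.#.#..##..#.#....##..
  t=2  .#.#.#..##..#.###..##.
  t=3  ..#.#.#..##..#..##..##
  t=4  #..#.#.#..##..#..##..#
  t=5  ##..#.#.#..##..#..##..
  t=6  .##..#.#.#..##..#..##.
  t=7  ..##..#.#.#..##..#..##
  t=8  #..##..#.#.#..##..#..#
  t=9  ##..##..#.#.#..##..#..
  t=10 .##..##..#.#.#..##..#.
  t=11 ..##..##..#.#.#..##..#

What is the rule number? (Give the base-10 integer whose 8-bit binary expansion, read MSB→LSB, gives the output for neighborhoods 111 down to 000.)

113

  [7] ### => .  t=0,i=16
  [6] ##. => #  t=0,i=18
  [5] #.# => #  t=0,i=0
  [4] #.. => #  t=0,i=4
  [3] .## => .  t=0,i=15
  [2] .#. => .  t=0,i=1
  [1] ..# => .  t=0,i=5
  [0] ... => #  t=0,i=8
  bits 01110001 = 113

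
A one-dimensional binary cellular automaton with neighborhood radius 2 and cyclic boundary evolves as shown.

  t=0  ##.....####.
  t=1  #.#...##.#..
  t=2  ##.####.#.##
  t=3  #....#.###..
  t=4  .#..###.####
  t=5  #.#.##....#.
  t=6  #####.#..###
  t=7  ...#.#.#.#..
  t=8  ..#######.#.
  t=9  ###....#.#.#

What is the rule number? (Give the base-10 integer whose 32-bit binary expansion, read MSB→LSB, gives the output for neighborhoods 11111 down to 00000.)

1466322924

  nb #####: next=.  (t=6,i=0, bit31=0)
  nb ####.: next=#  (t=0,i=9, bit30=1)
  nb ###.#: next=.  (t=0,i=10, bit29=0)
  nb ###..: next=#  (t=3,i=9, bit28=1)
  nb ##.##: next=.  (t=0,i=11, bit27=0)
  nb ##.#.: next=#  (t=1,i=8, bit26=1)
  nb ##..#: next=#  (t=3,i=10, bit25=1)
  nb ##...: next=#  (t=0,i=2, bit24=1)
  nb #.###: next=.  (t=2,i=3, bit23=0)
  nb #.##.: next=#  (t=0,i=0, bit22=1)
  nb #.#.#: next=#  (t=2,i=8, bit21=1)
  nb #.#..: next=.  (t=1,i=2, bit20=0)
  nb #..##: next=.  (t=4,i=3, bit19=0)
  nb #..#.: next=#  (t=1,i=11, bit18=1)
  nb #...#: next=#  (t=1,i=4, bit17=1)
  nb #....: next=.  (t=0,i=3, bit16=0)
  nb .####: next=.  (t=0,i=8, bit15=0)
  nb .###.: next=#  (t=3,i=8, bit14=1)
  nb .##.#: next=.  (t=1,i=7, bit13=0)
  nb .##..: next=.  (t=0,i=1, bit12=0)
  nb .#.##: next=#  (t=2,i=9, bit11=1)
  nb .#.#.: next=#  (t=1,i=1, bit10=1)
  nb .#..#: next=#  (t=1,i=10, bit9=1)
  nb .#...: next=#  (t=1,i=3, bit8=1)
  nb ..###: next=#  (t=0,i=7, bit7=1)
  nb ..##.: next=#  (t=1,i=6, bit6=1)
  nb ..#.#: next=#  (t=1,i=0, bit5=1)
  nb ..#..: next=.  (t=3,i=0, bit4=0)
  nb ...##: next=#  (t=0,i=6, bit3=1)
  nb ...#.: next=#  (t=3,i=4, bit2=1)
  nb ....#: next=.  (t=0,i=5, bit1=0)
  nb .....: next=.  (t=0,i=4, bit0=0)
  bits 01010111011001100100111111101100 = 1466322924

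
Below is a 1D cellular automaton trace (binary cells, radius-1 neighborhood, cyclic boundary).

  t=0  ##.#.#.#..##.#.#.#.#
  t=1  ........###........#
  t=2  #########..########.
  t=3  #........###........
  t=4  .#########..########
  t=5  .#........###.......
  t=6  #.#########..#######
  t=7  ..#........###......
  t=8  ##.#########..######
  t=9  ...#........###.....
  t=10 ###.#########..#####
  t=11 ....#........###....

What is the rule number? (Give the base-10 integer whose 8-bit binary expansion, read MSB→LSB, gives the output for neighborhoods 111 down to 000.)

  ###|.  b7=0 t=0,i=0
  ##.|.  b6=0 t=0,i=1
  #.#|.  b5=0 t=0,i=2
  #..|#  b4=1 t=0,i=8
  .##|#  b3=1 t=0,i=10
  .#.|.  b2=0 t=0,i=3
  ..#|#  b1=1 t=0,i=9
  ...|#  b0=1 t=1,i=1
  bits 00011011 = 27

27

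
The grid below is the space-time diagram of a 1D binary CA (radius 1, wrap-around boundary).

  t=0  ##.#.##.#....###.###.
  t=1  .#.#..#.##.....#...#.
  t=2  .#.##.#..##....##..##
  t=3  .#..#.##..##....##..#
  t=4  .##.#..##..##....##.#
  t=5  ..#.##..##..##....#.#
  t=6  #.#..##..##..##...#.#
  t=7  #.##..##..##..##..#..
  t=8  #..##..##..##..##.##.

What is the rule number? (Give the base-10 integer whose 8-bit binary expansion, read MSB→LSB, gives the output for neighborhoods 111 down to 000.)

84

  nb ###: next=.  (t=0,i=14, bit7=0)
  nb ##.: next=#  (t=0,i=1, bit6=1)
  nb #.#: next=.  (t=0,i=2, bit5=0)
  nb #..: next=#  (t=0,i=9, bit4=1)
  nb .##: next=.  (t=0,i=0, bit3=0)
  nb .#.: next=#  (t=0,i=3, bit2=1)
  nb ..#: next=.  (t=0,i=12, bit1=0)
  nb ...: next=.  (t=0,i=10, bit0=0)
  bits 01010100 = 84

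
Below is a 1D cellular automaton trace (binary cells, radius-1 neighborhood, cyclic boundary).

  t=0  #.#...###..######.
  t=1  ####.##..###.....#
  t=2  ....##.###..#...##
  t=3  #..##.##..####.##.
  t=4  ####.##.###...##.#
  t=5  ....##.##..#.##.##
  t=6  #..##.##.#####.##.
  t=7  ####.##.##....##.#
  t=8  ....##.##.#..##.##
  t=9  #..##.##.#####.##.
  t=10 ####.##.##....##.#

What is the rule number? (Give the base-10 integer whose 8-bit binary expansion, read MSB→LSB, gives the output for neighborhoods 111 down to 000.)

62

  nb ###: next=.  (t=0,i=7, bit7=0)
  nb ##.: next=.  (t=0,i=8, bit6=0)
  nb #.#: next=#  (t=0,i=1, bit5=1)
  nb #..: next=#  (t=0,i=3, bit4=1)
  nb .##: next=#  (t=0,i=6, bit3=1)
  nb .#.: next=#  (t=0,i=0, bit2=1)
  nb ..#: next=#  (t=0,i=5, bit1=1)
  nb ...: next=.  (t=0,i=4, bit0=0)
  bits 00111110 = 62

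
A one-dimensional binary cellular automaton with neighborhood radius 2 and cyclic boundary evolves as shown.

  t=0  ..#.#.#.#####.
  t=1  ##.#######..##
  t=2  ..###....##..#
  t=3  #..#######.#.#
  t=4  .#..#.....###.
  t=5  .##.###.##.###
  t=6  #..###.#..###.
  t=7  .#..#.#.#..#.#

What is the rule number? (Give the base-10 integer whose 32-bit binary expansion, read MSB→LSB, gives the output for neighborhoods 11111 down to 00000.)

530829150

  #####|.  b31=0 t=0,i=10
  ####.|.  b30=0 t=0,i=11
  ###.#|.  b29=0 t=1,i=1
  ###..|#  b28=1 t=0,i=12
  ##.##|#  b27=1 t=1,i=2
  ##.#.|#  b26=1 t=3,i=10
  ##..#|#  b25=1 t=1,i=10
  ##...|#  b24=1 t=0,i=13
  #.###|#  b23=1 t=0,i=8
  #.##.|.  b22=0 t=3,i=13
  #.#.#|#  b21=1 t=0,i=4
  #.#..|.  b20=0 t=6,i=0
  #..##|.  b19=0 t=1,i=11
  #..#.|.  b18=0 t=2,i=12
  #...#|#  b17=1 t=0,i=0
  #....|#  b16=1 t=2,i=6
  .####|#  b15=1 t=0,i=9
  .###.|#  b14=1 t=2,i=3
  .##.#|.  b13=0 t=5,i=2
  .##..|.  b12=0 t=2,i=10
  .#.##|#  b11=1 t=0,i=7
  .#.#.|#  b10=1 t=0,i=3
  .#..#|#  b9=1 t=2,i=0
  .#...|#  b8=1 t=4,i=5
  ..###|.  b7=0 t=1,i=12
  ..##.|#  b6=1 t=2,i=9
  ..#.#|.  b5=0 t=0,i=2
  ..#..|#  b4=1 t=2,i=13
  ...##|#  b3=1 t=2,i=8
  ...#.|#  b2=1 t=0,i=1
  ....#|#  b1=1 t=2,i=7
  .....|.  b0=0 t=4,i=7
  bits 00011111101000111100111101011110 = 530829150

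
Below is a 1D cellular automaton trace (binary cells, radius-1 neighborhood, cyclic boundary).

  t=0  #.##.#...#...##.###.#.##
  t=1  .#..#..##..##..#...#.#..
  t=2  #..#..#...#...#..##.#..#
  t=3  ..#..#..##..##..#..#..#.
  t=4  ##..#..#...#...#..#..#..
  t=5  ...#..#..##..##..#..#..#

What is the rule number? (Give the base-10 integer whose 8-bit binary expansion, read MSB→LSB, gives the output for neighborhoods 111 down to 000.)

  ### -> .   bit 7 = 0  t=0,i=17
  ##. -> .   bit 6 = 0  t=0,i=0
  #.# -> #   bit 5 = 1  t=0,i=1
  #.. -> .   bit 4 = 0  t=0,i=6
  .## -> .   bit 3 = 0  t=0,i=2
  .#. -> .   bit 2 = 0  t=0,i=5
  ..# -> #   bit 1 = 1  t=0,i=8
  ... -> #   bit 0 = 1  t=0,i=7
  bits 00100011 = 35

35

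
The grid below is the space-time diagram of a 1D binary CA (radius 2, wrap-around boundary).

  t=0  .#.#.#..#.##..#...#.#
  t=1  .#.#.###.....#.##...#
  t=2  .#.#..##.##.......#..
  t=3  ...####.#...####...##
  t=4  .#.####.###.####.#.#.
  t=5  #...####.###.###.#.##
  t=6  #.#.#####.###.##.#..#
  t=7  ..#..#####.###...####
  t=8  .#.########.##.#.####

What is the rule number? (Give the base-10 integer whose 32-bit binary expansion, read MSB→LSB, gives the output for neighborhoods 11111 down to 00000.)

4164928449

  ##### -> #   bit 31 = 1  t=6,i=6
  ####. -> #   bit 30 = 1  t=3,i=5
  ###.# -> #   bit 29 = 1  t=3,i=6
  ###.. -> #   bit 28 = 1  t=1,i=7
  ##.## -> #   bit 27 = 1  t=2,i=8
  ##.#. -> .   bit 26 = 0  t=3,i=7
  ##..# -> .   bit 25 = 0  t=0,i=12
  ##... -> .   bit 24 = 0  t=1,i=8
  #.### -> .   bit 23 = 0  t=1,i=5
  #.##. -> .   bit 22 = 0  t=0,i=10
  #.#.# -> #   bit 21 = 1  t=0,i=1
  #.#.. -> #   bit 20 = 1  t=0,i=5
  #..## -> #   bit 19 = 1  t=2,i=5
  #..#. -> #   bit 18 = 1  t=0,i=7
  #...# -> #   bit 17 = 1  t=0,i=16
  #.... -> #   bit 16 = 1  t=1,i=9
  .#### -> #   bit 15 = 1  t=3,i=4
  .###. -> #   bit 14 = 1  t=1,i=6
  .##.# -> .   bit 13 = 0  t=2,i=7
  .##.. -> .   bit 12 = 0  t=0,i=11
  .#.## -> .   bit 11 = 0  t=0,i=9
  .#.#. -> .   bit 10 = 0  t=0,i=0
  .#..# -> #   bit 9 = 1  t=0,i=6
  .#... -> #   bit 8 = 1  t=0,i=15
  ..### -> #   bit 7 = 1  t=3,i=3
  ..##. -> #   bit 6 = 1  t=2,i=6
  ..#.# -> .   bit 5 = 0  t=0,i=8
  ..#.. -> .   bit 4 = 0  t=0,i=14
  ...## -> .   bit 3 = 0  t=3,i=2
  ...#. -> .   bit 2 = 0  t=0,i=17
  ....# -> .   bit 1 = 0  t=1,i=11
  ..... -> #   bit 0 = 1  t=1,i=10
  bits 11111000001111111100001111000001 = 4164928449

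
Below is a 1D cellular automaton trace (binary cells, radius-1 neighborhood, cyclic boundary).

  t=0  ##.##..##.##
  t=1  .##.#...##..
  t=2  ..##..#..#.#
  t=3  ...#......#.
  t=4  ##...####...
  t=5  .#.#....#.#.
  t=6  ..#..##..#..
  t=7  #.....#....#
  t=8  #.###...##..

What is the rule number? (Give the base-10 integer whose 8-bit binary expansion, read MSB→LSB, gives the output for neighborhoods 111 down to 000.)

  nb ###: next=.  (t=0,i=0, bit7=0)
  nb ##.: next=#  (t=0,i=1, bit6=1)
  nb #.#: next=#  (t=0,i=2, bit5=1)
  nb #..: next=.  (t=0,i=5, bit4=0)
  nb .##: next=.  (t=0,i=3, bit3=0)
  nb .#.: next=.  (t=1,i=4, bit2=0)
  nb ..#: next=.  (t=0,i=6, bit1=0)
  nb ...: next=#  (t=1,i=6, bit0=1)
  bits 01100001 = 97

97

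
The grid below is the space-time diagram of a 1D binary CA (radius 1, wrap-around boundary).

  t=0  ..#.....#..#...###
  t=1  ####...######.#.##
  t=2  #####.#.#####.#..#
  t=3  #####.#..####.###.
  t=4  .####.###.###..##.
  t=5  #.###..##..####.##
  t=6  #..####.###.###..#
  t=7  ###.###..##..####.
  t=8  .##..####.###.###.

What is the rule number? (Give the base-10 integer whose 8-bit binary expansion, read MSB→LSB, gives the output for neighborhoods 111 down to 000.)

214

  nb ###: next=#  (t=0,i=16, bit7=1)
  nb ##.: next=#  (t=0,i=17, bit6=1)
  nb #.#: next=.  (t=1,i=13, bit5=0)
  nb #..: next=#  (t=0,i=0, bit4=1)
  nb .##: next=.  (t=0,i=15, bit3=0)
  nb .#.: next=#  (t=0,i=2, bit2=1)
  nb ..#: next=#  (t=0,i=1, bit1=1)
  nb ...: next=.  (t=0,i=4, bit0=0)
  bits 11010110 = 214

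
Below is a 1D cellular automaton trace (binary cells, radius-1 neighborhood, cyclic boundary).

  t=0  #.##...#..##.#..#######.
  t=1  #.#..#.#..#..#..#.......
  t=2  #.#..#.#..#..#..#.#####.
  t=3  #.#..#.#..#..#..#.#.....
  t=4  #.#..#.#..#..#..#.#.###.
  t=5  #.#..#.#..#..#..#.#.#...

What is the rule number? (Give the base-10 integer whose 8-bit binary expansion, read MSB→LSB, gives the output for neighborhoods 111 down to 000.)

13

  ### -> .   bit 7 = 0  t=0,i=17
  ##. -> .   bit 6 = 0  t=0,i=3
  #.# -> .   bit 5 = 0  t=0,i=1
  #.. -> .   bit 4 = 0  t=0,i=4
  .## -> #   bit 3 = 1  t=0,i=2
  .#. -> #   bit 2 = 1  t=0,i=0
  ..# -> .   bit 1 = 0  t=0,i=6
  ... -> #   bit 0 = 1  t=0,i=5
  bits 00001101 = 13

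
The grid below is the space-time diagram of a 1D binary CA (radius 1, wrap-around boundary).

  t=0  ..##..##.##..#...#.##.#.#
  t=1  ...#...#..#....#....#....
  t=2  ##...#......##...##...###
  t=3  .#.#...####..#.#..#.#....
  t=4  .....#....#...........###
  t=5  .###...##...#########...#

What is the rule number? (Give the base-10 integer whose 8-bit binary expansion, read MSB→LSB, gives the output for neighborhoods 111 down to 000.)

65

  ### -> .   bit 7 = 0  t=2,i=0
  ##. -> #   bit 6 = 1  t=0,i=3
  #.# -> .   bit 5 = 0  t=0,i=8
  #.. -> .   bit 4 = 0  t=0,i=0
  .## -> .   bit 3 = 0  t=0,i=2
  .#. -> .   bit 2 = 0  t=0,i=13
  ..# -> .   bit 1 = 0  t=0,i=1
  ... -> #   bit 0 = 1  t=0,i=15
  bits 01000001 = 65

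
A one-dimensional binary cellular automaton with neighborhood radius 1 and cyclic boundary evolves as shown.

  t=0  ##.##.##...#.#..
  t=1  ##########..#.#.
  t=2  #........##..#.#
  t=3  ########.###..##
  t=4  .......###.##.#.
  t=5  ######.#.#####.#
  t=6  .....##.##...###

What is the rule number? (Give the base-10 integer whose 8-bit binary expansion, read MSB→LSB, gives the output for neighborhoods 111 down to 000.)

121

  nb ###: next=.  (t=1,i=1, bit7=0)
  nb ##.: next=#  (t=0,i=1, bit6=1)
  nb #.#: next=#  (t=0,i=2, bit5=1)
  nb #..: next=#  (t=0,i=8, bit4=1)
  nb .##: next=#  (t=0,i=0, bit3=1)
  nb .#.: next=.  (t=0,i=11, bit2=0)
  nb ..#: next=.  (t=0,i=10, bit1=0)
  nb ...: next=#  (t=0,i=9, bit0=1)
  bits 01111001 = 121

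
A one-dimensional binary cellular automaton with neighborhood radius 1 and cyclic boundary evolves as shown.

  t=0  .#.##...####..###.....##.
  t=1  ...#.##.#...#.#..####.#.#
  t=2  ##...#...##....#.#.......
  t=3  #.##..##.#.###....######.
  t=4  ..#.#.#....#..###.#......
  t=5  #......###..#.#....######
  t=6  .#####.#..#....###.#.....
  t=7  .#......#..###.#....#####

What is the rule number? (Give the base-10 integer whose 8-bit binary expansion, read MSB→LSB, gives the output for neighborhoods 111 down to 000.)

  [7] ### => .  t=0,i=9
  [6] ##. => .  t=0,i=4
  [5] #.# => .  t=0,i=2
  [4] #.. => #  t=0,i=5
  [3] .## => #  t=0,i=3
  [2] .#. => .  t=0,i=1
  [1] ..# => .  t=0,i=0
  [0] ... => #  t=0,i=6
  bits 00011001 = 25

25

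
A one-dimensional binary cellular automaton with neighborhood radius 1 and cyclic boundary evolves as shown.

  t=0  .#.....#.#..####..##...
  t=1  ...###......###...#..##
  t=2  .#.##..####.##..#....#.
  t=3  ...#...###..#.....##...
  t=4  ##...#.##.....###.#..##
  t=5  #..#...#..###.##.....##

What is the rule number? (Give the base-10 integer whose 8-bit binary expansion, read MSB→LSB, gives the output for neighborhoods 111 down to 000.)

137

  ###|#  b7=1 t=0,i=13
  ##.|.  b6=0 t=0,i=15
  #.#|.  b5=0 t=0,i=8
  #..|.  b4=0 t=0,i=2
  .##|#  b3=1 t=0,i=12
  .#.|.  b2=0 t=0,i=1
  ..#|.  b1=0 t=0,i=0
  ...|#  b0=1 t=0,i=3
  bits 10001001 = 137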